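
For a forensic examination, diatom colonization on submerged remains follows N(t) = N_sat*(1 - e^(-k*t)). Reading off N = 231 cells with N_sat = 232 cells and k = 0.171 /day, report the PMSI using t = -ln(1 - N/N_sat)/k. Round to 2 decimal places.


PMSI from diatom colonization curve:
N / N_sat = 231 / 232 = 0.99569
1 - N/N_sat = 0.00431
ln(1 - N/N_sat) = -5.446817
t = -ln(1 - N/N_sat) / k = -(-5.446817) / 0.171 = 31.85 days

31.85


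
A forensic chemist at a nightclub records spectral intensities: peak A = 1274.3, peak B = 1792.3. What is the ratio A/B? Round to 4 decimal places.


Spectral peak ratio:
Peak A = 1274.3 counts
Peak B = 1792.3 counts
Ratio = 1274.3 / 1792.3 = 0.7110

0.7110


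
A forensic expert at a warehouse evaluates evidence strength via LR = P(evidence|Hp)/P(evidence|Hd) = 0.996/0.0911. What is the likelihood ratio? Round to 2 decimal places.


Likelihood ratio calculation:
LR = P(E|Hp) / P(E|Hd)
LR = 0.996 / 0.0911
LR = 10.93

10.93


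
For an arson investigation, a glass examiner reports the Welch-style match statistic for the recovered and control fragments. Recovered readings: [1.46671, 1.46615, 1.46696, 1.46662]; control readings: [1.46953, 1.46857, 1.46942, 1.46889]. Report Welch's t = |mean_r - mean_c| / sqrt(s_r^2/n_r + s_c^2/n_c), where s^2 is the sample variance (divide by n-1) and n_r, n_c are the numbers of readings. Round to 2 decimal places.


Welch's t-criterion for glass RI comparison:
Recovered mean = sum / n_r = 5.86644 / 4 = 1.46661
Control mean = sum / n_c = 5.87641 / 4 = 1.4691025
Recovered sample variance s_r^2 = 1.14733e-07
Control sample variance s_c^2 = 2.04092e-07
Welch SE (unpooled) = sqrt(s_r^2/n_r + s_c^2/n_c) = sqrt(2.86833e-08 + 5.10229e-08) = sqrt(7.97062e-08) = 0.000282323
|mean_r - mean_c| = 0.0024925
t = 0.0024925 / 0.000282323 = 8.83

8.83


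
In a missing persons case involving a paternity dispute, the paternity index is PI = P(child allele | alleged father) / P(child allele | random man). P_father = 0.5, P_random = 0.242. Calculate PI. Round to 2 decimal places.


Paternity Index calculation:
PI = P(allele|father) / P(allele|random)
PI = 0.5 / 0.242
PI = 2.07

2.07


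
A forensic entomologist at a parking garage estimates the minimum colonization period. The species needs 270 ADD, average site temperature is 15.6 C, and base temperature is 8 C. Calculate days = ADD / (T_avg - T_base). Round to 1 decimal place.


Insect development time:
Effective temperature = avg_temp - T_base = 15.6 - 8 = 7.6 C
Days = ADD / effective_temp = 270 / 7.6 = 35.5 days

35.5


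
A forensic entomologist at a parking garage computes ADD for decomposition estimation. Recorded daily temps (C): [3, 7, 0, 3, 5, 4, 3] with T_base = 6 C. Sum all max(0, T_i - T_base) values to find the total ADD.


Computing ADD day by day:
Day 1: max(0, 3 - 6) = 0
Day 2: max(0, 7 - 6) = 1
Day 3: max(0, 0 - 6) = 0
Day 4: max(0, 3 - 6) = 0
Day 5: max(0, 5 - 6) = 0
Day 6: max(0, 4 - 6) = 0
Day 7: max(0, 3 - 6) = 0
Total ADD = 1

1


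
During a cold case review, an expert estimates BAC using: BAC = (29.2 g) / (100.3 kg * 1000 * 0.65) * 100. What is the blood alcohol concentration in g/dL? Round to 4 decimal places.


Applying the Widmark formula:
BAC = (dose_g / (body_wt * 1000 * r)) * 100
Denominator = 100.3 * 1000 * 0.65 = 65195
BAC = (29.2 / 65195) * 100
BAC = 0.0448 g/dL

0.0448


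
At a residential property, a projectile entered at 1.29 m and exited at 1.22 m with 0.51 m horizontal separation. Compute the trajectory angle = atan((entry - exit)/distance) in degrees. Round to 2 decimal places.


Bullet trajectory angle:
Height difference = 1.29 - 1.22 = 0.07 m
angle = atan(0.07 / 0.51)
angle = atan(0.137255)
angle = 7.82 degrees

7.82


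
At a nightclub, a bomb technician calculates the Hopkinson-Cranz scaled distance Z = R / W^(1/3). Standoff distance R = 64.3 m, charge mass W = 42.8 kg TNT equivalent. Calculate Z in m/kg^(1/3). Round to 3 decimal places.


Scaled distance calculation:
W^(1/3) = 42.8^(1/3) = 3.497958
Z = R / W^(1/3) = 64.3 / 3.497958
Z = 18.382 m/kg^(1/3)

18.382


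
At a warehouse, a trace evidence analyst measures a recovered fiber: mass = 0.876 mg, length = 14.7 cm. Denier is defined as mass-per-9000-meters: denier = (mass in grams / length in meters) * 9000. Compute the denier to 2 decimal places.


Denier calculation:
Mass in grams = 0.876 mg / 1000 = 0.000876 g
Length in meters = 14.7 cm / 100 = 0.147 m
Linear density = mass / length = 0.000876 / 0.147 = 0.00595918 g/m
Denier = (g/m) * 9000 = 0.00595918 * 9000 = 53.63

53.63


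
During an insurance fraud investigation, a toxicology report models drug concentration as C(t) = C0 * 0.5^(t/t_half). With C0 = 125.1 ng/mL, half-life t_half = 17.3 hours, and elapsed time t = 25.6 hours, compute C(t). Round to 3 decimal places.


Drug concentration decay:
Number of half-lives = t / t_half = 25.6 / 17.3 = 1.479769
Decay factor = 0.5^1.479769 = 0.35854622
C(t) = 125.1 * 0.35854622 = 44.854 ng/mL

44.854


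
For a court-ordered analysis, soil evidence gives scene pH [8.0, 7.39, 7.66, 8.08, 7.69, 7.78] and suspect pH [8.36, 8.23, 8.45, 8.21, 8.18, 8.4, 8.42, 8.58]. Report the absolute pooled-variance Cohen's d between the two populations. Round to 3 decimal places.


Pooled-variance Cohen's d for soil pH comparison:
Scene mean = 46.6 / 6 = 7.766667
Suspect mean = 66.83 / 8 = 8.35375
Scene sample variance s_s^2 = 0.062387
Suspect sample variance s_c^2 = 0.019027
Pooled variance = ((n_s-1)*s_s^2 + (n_c-1)*s_c^2) / (n_s + n_c - 2) = 0.037093
Pooled SD = sqrt(0.037093) = 0.192595
Mean difference = -0.587083
|d| = |-0.587083| / 0.192595 = 3.048

3.048


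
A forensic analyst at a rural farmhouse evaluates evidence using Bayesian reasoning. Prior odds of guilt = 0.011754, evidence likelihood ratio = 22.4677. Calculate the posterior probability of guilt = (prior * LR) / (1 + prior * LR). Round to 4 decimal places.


Bayesian evidence evaluation:
Posterior odds = prior_odds * LR = 0.011754 * 22.4677 = 0.2640853
Posterior probability = posterior_odds / (1 + posterior_odds)
= 0.2640853 / (1 + 0.2640853)
= 0.2640853 / 1.2640853
= 0.2089

0.2089


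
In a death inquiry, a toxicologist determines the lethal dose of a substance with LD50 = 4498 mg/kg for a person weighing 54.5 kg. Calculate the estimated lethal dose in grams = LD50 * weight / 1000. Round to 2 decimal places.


Lethal dose calculation:
Lethal dose = LD50 * body_weight / 1000
= 4498 * 54.5 / 1000
= 245141 / 1000
= 245.14 g

245.14


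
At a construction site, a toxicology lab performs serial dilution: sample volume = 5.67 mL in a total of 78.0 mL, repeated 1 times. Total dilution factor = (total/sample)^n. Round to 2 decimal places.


Dilution factor calculation:
Single dilution = V_total / V_sample = 78.0 / 5.67 ≈ 13.756614
Number of dilutions = 1
Total DF = (78.0 / 5.67)^1 (full precision, rounded at the end) = 13.76

13.76


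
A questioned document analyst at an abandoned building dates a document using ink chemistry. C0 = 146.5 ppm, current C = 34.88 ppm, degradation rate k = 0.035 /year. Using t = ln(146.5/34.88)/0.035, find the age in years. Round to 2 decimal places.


Document age estimation:
C0/C = 146.5 / 34.88 = 4.200115
ln(C0/C) = 1.435112
t = 1.435112 / 0.035 = 41.00 years

41.00


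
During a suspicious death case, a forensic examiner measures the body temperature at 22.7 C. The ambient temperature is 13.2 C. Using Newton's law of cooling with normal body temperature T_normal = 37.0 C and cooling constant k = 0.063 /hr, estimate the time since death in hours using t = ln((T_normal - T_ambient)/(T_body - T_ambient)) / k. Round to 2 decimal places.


Using Newton's law of cooling:
t = ln((T_normal - T_ambient) / (T_body - T_ambient)) / k
T_normal - T_ambient = 23.8
T_body - T_ambient = 9.5
Ratio = 2.505263
ln(ratio) = 0.918394
t = 0.918394 / 0.063 = 14.58 hours

14.58


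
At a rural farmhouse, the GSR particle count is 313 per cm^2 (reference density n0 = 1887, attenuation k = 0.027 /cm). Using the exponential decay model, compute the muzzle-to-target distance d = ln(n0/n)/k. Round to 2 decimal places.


GSR distance calculation:
n0/n = 1887 / 313 = 6.028754
ln(n0/n) = 1.79654
d = 1.79654 / 0.027 = 66.54 cm

66.54


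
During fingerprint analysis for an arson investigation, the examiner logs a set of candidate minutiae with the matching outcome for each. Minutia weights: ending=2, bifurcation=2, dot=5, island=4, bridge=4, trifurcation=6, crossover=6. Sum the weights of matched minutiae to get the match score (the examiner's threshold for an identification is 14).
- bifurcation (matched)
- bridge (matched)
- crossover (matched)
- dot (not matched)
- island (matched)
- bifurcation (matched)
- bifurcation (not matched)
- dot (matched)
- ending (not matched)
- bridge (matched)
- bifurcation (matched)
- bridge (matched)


Weighted minutiae match score:
  bifurcation: matched, +2 (running total 2)
  bridge: matched, +4 (running total 6)
  crossover: matched, +6 (running total 12)
  dot: not matched, +0
  island: matched, +4 (running total 16)
  bifurcation: matched, +2 (running total 18)
  bifurcation: not matched, +0
  dot: matched, +5 (running total 23)
  ending: not matched, +0
  bridge: matched, +4 (running total 27)
  bifurcation: matched, +2 (running total 29)
  bridge: matched, +4 (running total 33)
Total score = 33
Threshold = 14; verdict = identification

33


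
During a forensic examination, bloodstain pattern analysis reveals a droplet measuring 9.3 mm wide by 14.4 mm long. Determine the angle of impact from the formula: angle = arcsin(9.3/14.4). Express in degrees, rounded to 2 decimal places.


Blood spatter impact angle calculation:
width / length = 9.3 / 14.4 = 0.645833
angle = arcsin(0.645833)
angle = 40.23 degrees

40.23


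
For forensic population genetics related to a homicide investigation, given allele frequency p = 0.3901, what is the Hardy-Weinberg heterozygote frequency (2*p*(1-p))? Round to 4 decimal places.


Hardy-Weinberg heterozygote frequency:
q = 1 - p = 1 - 0.3901 = 0.6099
2pq = 2 * 0.3901 * 0.6099 = 0.4758

0.4758


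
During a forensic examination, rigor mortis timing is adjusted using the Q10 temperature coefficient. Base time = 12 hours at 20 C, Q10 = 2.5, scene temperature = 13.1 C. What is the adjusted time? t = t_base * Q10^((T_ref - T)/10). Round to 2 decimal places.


Rigor mortis time adjustment:
Exponent = (T_ref - T_actual) / 10 = (20 - 13.1) / 10 = 0.69
Q10 factor = 2.5^0.69 = 1.88182
t_adjusted = 12 * 1.88182 = 22.58 hours

22.58


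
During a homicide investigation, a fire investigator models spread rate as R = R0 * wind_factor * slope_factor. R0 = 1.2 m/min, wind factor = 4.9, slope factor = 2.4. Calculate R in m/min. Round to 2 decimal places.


Fire spread rate calculation:
R = R0 * wind_factor * slope_factor
= 1.2 * 4.9 * 2.4
= 5.88 * 2.4
= 14.11 m/min

14.11


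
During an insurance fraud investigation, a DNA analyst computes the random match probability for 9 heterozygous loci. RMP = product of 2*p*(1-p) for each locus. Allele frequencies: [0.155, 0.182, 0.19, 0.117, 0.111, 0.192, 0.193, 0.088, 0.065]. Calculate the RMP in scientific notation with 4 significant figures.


Computing RMP for 9 loci:
Locus 1: 2 * 0.155 * 0.845 = 0.26195
Locus 2: 2 * 0.182 * 0.818 = 0.297752
Locus 3: 2 * 0.19 * 0.81 = 0.3078
Locus 4: 2 * 0.117 * 0.883 = 0.206622
Locus 5: 2 * 0.111 * 0.889 = 0.197358
Locus 6: 2 * 0.192 * 0.808 = 0.310272
Locus 7: 2 * 0.193 * 0.807 = 0.311502
Locus 8: 2 * 0.088 * 0.912 = 0.160512
Locus 9: 2 * 0.065 * 0.935 = 0.12155
RMP = 1.846e-06

1.846e-06


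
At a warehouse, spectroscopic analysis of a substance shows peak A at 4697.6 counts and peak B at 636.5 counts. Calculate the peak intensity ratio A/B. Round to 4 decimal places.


Spectral peak ratio:
Peak A = 4697.6 counts
Peak B = 636.5 counts
Ratio = 4697.6 / 636.5 = 7.3804

7.3804


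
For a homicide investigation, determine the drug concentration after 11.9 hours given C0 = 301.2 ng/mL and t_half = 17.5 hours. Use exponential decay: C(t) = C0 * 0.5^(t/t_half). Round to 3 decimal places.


Drug concentration decay:
Number of half-lives = t / t_half = 11.9 / 17.5 = 0.68
Decay factor = 0.5^0.68 = 0.62416527
C(t) = 301.2 * 0.62416527 = 187.999 ng/mL

187.999


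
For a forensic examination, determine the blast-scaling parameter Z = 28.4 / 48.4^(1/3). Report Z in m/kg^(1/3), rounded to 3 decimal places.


Scaled distance calculation:
W^(1/3) = 48.4^(1/3) = 3.644308
Z = R / W^(1/3) = 28.4 / 3.644308
Z = 7.793 m/kg^(1/3)

7.793


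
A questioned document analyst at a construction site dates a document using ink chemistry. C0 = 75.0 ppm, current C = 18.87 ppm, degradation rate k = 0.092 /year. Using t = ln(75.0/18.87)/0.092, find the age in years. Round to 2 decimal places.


Document age estimation:
C0/C = 75.0 / 18.87 = 3.974563
ln(C0/C) = 1.379915
t = 1.379915 / 0.092 = 15.00 years

15.00


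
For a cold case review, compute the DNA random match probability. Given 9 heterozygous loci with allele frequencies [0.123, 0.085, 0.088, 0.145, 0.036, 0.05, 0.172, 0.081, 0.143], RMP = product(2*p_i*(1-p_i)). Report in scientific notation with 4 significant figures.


Computing RMP for 9 loci:
Locus 1: 2 * 0.123 * 0.877 = 0.215742
Locus 2: 2 * 0.085 * 0.915 = 0.15555
Locus 3: 2 * 0.088 * 0.912 = 0.160512
Locus 4: 2 * 0.145 * 0.855 = 0.24795
Locus 5: 2 * 0.036 * 0.964 = 0.069408
Locus 6: 2 * 0.05 * 0.95 = 0.095
Locus 7: 2 * 0.172 * 0.828 = 0.284832
Locus 8: 2 * 0.081 * 0.919 = 0.148878
Locus 9: 2 * 0.143 * 0.857 = 0.245102
RMP = 9.153e-08

9.153e-08


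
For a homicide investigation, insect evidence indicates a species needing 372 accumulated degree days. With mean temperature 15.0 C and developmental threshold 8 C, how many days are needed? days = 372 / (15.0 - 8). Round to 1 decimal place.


Insect development time:
Effective temperature = avg_temp - T_base = 15.0 - 8 = 7.0 C
Days = ADD / effective_temp = 372 / 7.0 = 53.1 days

53.1


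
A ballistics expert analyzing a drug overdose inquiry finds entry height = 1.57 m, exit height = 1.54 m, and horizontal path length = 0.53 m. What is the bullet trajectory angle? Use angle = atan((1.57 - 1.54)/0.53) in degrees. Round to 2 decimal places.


Bullet trajectory angle:
Height difference = 1.57 - 1.54 = 0.03 m
angle = atan(0.03 / 0.53)
angle = atan(0.056604)
angle = 3.24 degrees

3.24


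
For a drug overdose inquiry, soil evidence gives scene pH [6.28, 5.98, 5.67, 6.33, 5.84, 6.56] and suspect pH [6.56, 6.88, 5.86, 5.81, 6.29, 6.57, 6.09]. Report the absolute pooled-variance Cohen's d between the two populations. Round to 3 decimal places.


Pooled-variance Cohen's d for soil pH comparison:
Scene mean = 36.66 / 6 = 6.11
Suspect mean = 44.06 / 7 = 6.294286
Scene sample variance s_s^2 = 0.11264
Suspect sample variance s_c^2 = 0.159095
Pooled variance = ((n_s-1)*s_s^2 + (n_c-1)*s_c^2) / (n_s + n_c - 2) = 0.137979
Pooled SD = sqrt(0.137979) = 0.371455
Mean difference = -0.184286
|d| = |-0.184286| / 0.371455 = 0.496

0.496


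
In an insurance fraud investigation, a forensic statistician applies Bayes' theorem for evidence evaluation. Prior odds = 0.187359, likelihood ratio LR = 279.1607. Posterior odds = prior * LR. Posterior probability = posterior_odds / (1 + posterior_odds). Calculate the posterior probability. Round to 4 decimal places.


Bayesian evidence evaluation:
Posterior odds = prior_odds * LR = 0.187359 * 279.1607 = 52.30327
Posterior probability = posterior_odds / (1 + posterior_odds)
= 52.30327 / (1 + 52.30327)
= 52.30327 / 53.30327
= 0.9812

0.9812


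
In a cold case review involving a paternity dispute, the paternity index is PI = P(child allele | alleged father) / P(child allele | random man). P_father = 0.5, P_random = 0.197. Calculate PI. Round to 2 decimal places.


Paternity Index calculation:
PI = P(allele|father) / P(allele|random)
PI = 0.5 / 0.197
PI = 2.54

2.54


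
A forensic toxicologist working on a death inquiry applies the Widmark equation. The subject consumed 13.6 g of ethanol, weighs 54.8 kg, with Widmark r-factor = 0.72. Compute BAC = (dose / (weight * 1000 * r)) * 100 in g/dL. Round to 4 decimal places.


Applying the Widmark formula:
BAC = (dose_g / (body_wt * 1000 * r)) * 100
Denominator = 54.8 * 1000 * 0.72 = 39456
BAC = (13.6 / 39456) * 100
BAC = 0.0345 g/dL

0.0345


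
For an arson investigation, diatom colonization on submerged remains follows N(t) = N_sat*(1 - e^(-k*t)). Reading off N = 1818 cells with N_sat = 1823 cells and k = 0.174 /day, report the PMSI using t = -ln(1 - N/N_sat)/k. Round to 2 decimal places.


PMSI from diatom colonization curve:
N / N_sat = 1818 / 1823 = 0.997257
1 - N/N_sat = 0.002743
ln(1 - N/N_sat) = -5.898703
t = -ln(1 - N/N_sat) / k = -(-5.898703) / 0.174 = 33.90 days

33.90


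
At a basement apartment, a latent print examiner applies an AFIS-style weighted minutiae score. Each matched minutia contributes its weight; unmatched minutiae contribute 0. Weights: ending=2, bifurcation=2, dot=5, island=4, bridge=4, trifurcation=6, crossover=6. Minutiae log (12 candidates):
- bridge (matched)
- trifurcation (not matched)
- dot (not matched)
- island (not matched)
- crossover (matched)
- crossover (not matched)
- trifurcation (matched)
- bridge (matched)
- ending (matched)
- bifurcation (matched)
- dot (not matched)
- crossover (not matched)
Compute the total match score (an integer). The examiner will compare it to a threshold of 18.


Weighted minutiae match score:
  bridge: matched, +4 (running total 4)
  trifurcation: not matched, +0
  dot: not matched, +0
  island: not matched, +0
  crossover: matched, +6 (running total 10)
  crossover: not matched, +0
  trifurcation: matched, +6 (running total 16)
  bridge: matched, +4 (running total 20)
  ending: matched, +2 (running total 22)
  bifurcation: matched, +2 (running total 24)
  dot: not matched, +0
  crossover: not matched, +0
Total score = 24
Threshold = 18; verdict = identification

24


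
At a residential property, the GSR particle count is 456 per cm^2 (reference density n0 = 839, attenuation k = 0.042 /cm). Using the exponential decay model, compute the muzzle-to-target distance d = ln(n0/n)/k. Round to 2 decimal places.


GSR distance calculation:
n0/n = 839 / 456 = 1.839912
ln(n0/n) = 0.609718
d = 0.609718 / 0.042 = 14.52 cm

14.52


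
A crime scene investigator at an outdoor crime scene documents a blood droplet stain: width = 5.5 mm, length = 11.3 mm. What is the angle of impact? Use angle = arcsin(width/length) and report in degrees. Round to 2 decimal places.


Blood spatter impact angle calculation:
width / length = 5.5 / 11.3 = 0.486726
angle = arcsin(0.486726)
angle = 29.13 degrees

29.13


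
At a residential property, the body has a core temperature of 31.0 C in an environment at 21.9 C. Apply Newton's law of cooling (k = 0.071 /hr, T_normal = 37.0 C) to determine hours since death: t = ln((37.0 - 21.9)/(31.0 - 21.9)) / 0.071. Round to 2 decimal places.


Using Newton's law of cooling:
t = ln((T_normal - T_ambient) / (T_body - T_ambient)) / k
T_normal - T_ambient = 15.1
T_body - T_ambient = 9.1
Ratio = 1.659341
ln(ratio) = 0.506421
t = 0.506421 / 0.071 = 7.13 hours

7.13


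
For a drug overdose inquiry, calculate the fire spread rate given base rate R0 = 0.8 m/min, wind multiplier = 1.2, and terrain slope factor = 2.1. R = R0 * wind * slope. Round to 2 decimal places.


Fire spread rate calculation:
R = R0 * wind_factor * slope_factor
= 0.8 * 1.2 * 2.1
= 0.96 * 2.1
= 2.02 m/min

2.02


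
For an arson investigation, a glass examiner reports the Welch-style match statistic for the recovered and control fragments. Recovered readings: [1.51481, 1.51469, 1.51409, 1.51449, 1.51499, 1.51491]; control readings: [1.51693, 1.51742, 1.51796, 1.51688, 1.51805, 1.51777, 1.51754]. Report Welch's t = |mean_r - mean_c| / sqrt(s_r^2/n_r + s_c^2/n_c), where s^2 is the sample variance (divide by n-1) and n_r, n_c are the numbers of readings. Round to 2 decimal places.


Welch's t-criterion for glass RI comparison:
Recovered mean = sum / n_r = 9.08798 / 6 = 1.5146633
Control mean = sum / n_c = 10.62255 / 7 = 1.5175071
Recovered sample variance s_r^2 = 1.09707e-07
Control sample variance s_c^2 = 2.17324e-07
Welch SE (unpooled) = sqrt(s_r^2/n_r + s_c^2/n_c) = sqrt(1.82844e-08 + 3.10463e-08) = sqrt(4.93307e-08) = 0.000222105
|mean_r - mean_c| = 0.00284381
t = 0.00284381 / 0.000222105 = 12.80

12.80


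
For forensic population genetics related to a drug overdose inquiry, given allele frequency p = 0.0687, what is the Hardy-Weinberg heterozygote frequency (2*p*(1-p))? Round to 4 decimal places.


Hardy-Weinberg heterozygote frequency:
q = 1 - p = 1 - 0.0687 = 0.9313
2pq = 2 * 0.0687 * 0.9313 = 0.1280

0.1280


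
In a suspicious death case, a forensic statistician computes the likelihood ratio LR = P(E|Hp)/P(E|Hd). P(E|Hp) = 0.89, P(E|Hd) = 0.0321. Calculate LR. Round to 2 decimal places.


Likelihood ratio calculation:
LR = P(E|Hp) / P(E|Hd)
LR = 0.89 / 0.0321
LR = 27.73

27.73


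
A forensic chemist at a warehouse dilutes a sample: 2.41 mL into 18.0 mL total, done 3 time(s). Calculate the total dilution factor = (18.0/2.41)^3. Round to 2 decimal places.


Dilution factor calculation:
Single dilution = V_total / V_sample = 18.0 / 2.41 ≈ 7.46888
Number of dilutions = 3
Total DF = (18.0 / 2.41)^3 (full precision, rounded at the end) = 416.65

416.65


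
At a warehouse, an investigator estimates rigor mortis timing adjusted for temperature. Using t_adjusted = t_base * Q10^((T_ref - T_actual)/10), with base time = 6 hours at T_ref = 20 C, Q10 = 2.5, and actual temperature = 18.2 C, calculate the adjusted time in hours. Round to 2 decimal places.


Rigor mortis time adjustment:
Exponent = (T_ref - T_actual) / 10 = (20 - 18.2) / 10 = 0.18
Q10 factor = 2.5^0.18 = 1.17931
t_adjusted = 6 * 1.17931 = 7.08 hours

7.08


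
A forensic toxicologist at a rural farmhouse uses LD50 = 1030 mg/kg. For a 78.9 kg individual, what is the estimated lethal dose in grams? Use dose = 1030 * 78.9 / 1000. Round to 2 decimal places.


Lethal dose calculation:
Lethal dose = LD50 * body_weight / 1000
= 1030 * 78.9 / 1000
= 81267 / 1000
= 81.27 g

81.27


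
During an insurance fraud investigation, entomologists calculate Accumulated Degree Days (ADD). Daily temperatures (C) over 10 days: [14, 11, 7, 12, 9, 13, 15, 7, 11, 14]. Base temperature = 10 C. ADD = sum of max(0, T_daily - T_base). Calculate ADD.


Computing ADD day by day:
Day 1: max(0, 14 - 10) = 4
Day 2: max(0, 11 - 10) = 1
Day 3: max(0, 7 - 10) = 0
Day 4: max(0, 12 - 10) = 2
Day 5: max(0, 9 - 10) = 0
Day 6: max(0, 13 - 10) = 3
Day 7: max(0, 15 - 10) = 5
Day 8: max(0, 7 - 10) = 0
Day 9: max(0, 11 - 10) = 1
Day 10: max(0, 14 - 10) = 4
Total ADD = 20

20


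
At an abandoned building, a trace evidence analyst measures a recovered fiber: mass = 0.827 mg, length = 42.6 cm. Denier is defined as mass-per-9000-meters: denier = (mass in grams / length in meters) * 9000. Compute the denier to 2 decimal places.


Denier calculation:
Mass in grams = 0.827 mg / 1000 = 0.000827 g
Length in meters = 42.6 cm / 100 = 0.426 m
Linear density = mass / length = 0.000827 / 0.426 = 0.00194131 g/m
Denier = (g/m) * 9000 = 0.00194131 * 9000 = 17.47

17.47


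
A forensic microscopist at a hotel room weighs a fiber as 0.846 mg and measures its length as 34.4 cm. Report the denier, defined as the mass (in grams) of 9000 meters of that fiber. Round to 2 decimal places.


Denier calculation:
Mass in grams = 0.846 mg / 1000 = 0.000846 g
Length in meters = 34.4 cm / 100 = 0.344 m
Linear density = mass / length = 0.000846 / 0.344 = 0.0024593 g/m
Denier = (g/m) * 9000 = 0.0024593 * 9000 = 22.13

22.13


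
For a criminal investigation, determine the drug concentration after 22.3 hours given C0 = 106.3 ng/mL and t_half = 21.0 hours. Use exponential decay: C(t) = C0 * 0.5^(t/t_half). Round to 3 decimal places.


Drug concentration decay:
Number of half-lives = t / t_half = 22.3 / 21.0 = 1.061905
Decay factor = 0.5^1.061905 = 0.47899915
C(t) = 106.3 * 0.47899915 = 50.918 ng/mL

50.918


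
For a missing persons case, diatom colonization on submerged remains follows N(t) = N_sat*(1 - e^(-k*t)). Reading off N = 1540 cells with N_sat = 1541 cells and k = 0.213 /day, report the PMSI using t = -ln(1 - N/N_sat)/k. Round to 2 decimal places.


PMSI from diatom colonization curve:
N / N_sat = 1540 / 1541 = 0.999351
1 - N/N_sat = 0.000649
ln(1 - N/N_sat) = -7.340078
t = -ln(1 - N/N_sat) / k = -(-7.340078) / 0.213 = 34.46 days

34.46


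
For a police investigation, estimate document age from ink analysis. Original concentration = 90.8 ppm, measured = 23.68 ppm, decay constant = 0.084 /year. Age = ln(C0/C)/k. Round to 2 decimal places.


Document age estimation:
C0/C = 90.8 / 23.68 = 3.834459
ln(C0/C) = 1.344028
t = 1.344028 / 0.084 = 16.00 years

16.00


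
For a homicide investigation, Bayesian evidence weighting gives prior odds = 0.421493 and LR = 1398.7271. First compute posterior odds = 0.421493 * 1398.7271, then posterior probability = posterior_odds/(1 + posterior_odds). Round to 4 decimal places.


Bayesian evidence evaluation:
Posterior odds = prior_odds * LR = 0.421493 * 1398.7271 = 589.5537
Posterior probability = posterior_odds / (1 + posterior_odds)
= 589.5537 / (1 + 589.5537)
= 589.5537 / 590.5537
= 0.9983

0.9983


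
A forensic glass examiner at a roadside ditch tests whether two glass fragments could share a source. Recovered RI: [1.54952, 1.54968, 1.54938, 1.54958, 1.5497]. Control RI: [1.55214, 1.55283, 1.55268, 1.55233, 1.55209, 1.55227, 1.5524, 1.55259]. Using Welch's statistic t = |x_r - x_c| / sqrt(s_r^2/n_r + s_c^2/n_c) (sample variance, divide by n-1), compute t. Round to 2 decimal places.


Welch's t-criterion for glass RI comparison:
Recovered mean = sum / n_r = 7.74786 / 5 = 1.549572
Control mean = sum / n_c = 12.41933 / 8 = 1.5524163
Recovered sample variance s_r^2 = 1.692e-08
Control sample variance s_c^2 = 6.89696e-08
Welch SE (unpooled) = sqrt(s_r^2/n_r + s_c^2/n_c) = sqrt(3.384e-09 + 8.62121e-09) = sqrt(1.20052e-08) = 0.000109568
|mean_r - mean_c| = 0.00284425
t = 0.00284425 / 0.000109568 = 25.96

25.96


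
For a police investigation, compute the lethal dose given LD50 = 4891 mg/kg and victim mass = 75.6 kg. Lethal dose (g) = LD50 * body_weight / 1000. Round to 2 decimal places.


Lethal dose calculation:
Lethal dose = LD50 * body_weight / 1000
= 4891 * 75.6 / 1000
= 369759.6 / 1000
= 369.76 g

369.76


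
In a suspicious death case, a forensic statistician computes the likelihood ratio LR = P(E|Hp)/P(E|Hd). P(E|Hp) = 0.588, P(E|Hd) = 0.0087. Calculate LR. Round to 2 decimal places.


Likelihood ratio calculation:
LR = P(E|Hp) / P(E|Hd)
LR = 0.588 / 0.0087
LR = 67.59

67.59


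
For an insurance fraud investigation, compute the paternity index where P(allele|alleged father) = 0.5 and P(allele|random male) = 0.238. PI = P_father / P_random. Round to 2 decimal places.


Paternity Index calculation:
PI = P(allele|father) / P(allele|random)
PI = 0.5 / 0.238
PI = 2.10

2.10


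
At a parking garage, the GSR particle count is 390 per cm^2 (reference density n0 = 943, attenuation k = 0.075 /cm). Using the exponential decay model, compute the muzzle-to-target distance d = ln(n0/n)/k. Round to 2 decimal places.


GSR distance calculation:
n0/n = 943 / 390 = 2.417949
ln(n0/n) = 0.88292
d = 0.88292 / 0.075 = 11.77 cm

11.77


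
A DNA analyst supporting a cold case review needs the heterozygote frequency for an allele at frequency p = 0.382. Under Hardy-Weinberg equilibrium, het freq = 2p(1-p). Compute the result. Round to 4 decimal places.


Hardy-Weinberg heterozygote frequency:
q = 1 - p = 1 - 0.382 = 0.618
2pq = 2 * 0.382 * 0.618 = 0.4722

0.4722


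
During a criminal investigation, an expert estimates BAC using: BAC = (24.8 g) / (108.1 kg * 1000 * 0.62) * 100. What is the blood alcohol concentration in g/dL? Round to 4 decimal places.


Applying the Widmark formula:
BAC = (dose_g / (body_wt * 1000 * r)) * 100
Denominator = 108.1 * 1000 * 0.62 = 67022
BAC = (24.8 / 67022) * 100
BAC = 0.0370 g/dL

0.0370


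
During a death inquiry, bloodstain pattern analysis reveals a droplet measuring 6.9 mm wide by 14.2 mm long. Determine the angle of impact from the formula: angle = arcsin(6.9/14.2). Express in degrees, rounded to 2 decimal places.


Blood spatter impact angle calculation:
width / length = 6.9 / 14.2 = 0.485915
angle = arcsin(0.485915)
angle = 29.07 degrees

29.07


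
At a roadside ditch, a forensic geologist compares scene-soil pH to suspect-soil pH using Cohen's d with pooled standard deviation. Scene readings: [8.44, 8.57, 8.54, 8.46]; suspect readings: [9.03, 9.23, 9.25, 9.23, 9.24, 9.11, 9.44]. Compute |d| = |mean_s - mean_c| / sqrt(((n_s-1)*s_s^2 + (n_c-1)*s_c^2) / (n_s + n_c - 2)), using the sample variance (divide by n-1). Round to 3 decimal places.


Pooled-variance Cohen's d for soil pH comparison:
Scene mean = 34.01 / 4 = 8.5025
Suspect mean = 64.53 / 7 = 9.218571
Scene sample variance s_s^2 = 0.003892
Suspect sample variance s_c^2 = 0.016348
Pooled variance = ((n_s-1)*s_s^2 + (n_c-1)*s_c^2) / (n_s + n_c - 2) = 0.012196
Pooled SD = sqrt(0.012196) = 0.110436
Mean difference = -0.716071
|d| = |-0.716071| / 0.110436 = 6.484

6.484


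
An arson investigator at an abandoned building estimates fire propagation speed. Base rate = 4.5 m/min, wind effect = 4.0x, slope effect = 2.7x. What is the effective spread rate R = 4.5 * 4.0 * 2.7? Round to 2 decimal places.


Fire spread rate calculation:
R = R0 * wind_factor * slope_factor
= 4.5 * 4.0 * 2.7
= 18 * 2.7
= 48.60 m/min

48.60


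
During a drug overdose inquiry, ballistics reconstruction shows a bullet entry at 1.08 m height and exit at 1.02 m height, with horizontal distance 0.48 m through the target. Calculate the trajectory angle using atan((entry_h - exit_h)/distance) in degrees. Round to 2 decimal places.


Bullet trajectory angle:
Height difference = 1.08 - 1.02 = 0.06 m
angle = atan(0.06 / 0.48)
angle = atan(0.125)
angle = 7.13 degrees

7.13


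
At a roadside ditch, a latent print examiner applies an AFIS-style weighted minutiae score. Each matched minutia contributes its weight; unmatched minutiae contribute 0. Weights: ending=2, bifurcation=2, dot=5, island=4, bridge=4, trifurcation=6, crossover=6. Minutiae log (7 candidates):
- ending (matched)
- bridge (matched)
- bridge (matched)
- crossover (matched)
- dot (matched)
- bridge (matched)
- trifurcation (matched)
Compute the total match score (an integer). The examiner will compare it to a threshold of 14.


Weighted minutiae match score:
  ending: matched, +2 (running total 2)
  bridge: matched, +4 (running total 6)
  bridge: matched, +4 (running total 10)
  crossover: matched, +6 (running total 16)
  dot: matched, +5 (running total 21)
  bridge: matched, +4 (running total 25)
  trifurcation: matched, +6 (running total 31)
Total score = 31
Threshold = 14; verdict = identification

31


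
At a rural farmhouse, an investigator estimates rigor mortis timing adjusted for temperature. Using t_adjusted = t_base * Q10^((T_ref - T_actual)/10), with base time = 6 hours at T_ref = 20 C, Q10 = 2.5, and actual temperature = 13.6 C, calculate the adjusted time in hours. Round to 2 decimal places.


Rigor mortis time adjustment:
Exponent = (T_ref - T_actual) / 10 = (20 - 13.6) / 10 = 0.64
Q10 factor = 2.5^0.64 = 1.79755
t_adjusted = 6 * 1.79755 = 10.79 hours

10.79


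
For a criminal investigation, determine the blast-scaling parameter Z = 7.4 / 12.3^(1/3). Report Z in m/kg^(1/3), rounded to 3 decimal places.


Scaled distance calculation:
W^(1/3) = 12.3^(1/3) = 2.30835
Z = R / W^(1/3) = 7.4 / 2.30835
Z = 3.206 m/kg^(1/3)

3.206


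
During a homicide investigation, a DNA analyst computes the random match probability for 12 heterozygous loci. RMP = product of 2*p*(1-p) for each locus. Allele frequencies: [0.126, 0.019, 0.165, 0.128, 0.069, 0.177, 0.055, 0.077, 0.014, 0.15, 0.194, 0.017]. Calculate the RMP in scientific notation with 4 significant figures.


Computing RMP for 12 loci:
Locus 1: 2 * 0.126 * 0.874 = 0.220248
Locus 2: 2 * 0.019 * 0.981 = 0.037278
Locus 3: 2 * 0.165 * 0.835 = 0.27555
Locus 4: 2 * 0.128 * 0.872 = 0.223232
Locus 5: 2 * 0.069 * 0.931 = 0.128478
Locus 6: 2 * 0.177 * 0.823 = 0.291342
Locus 7: 2 * 0.055 * 0.945 = 0.10395
Locus 8: 2 * 0.077 * 0.923 = 0.142142
Locus 9: 2 * 0.014 * 0.986 = 0.027608
Locus 10: 2 * 0.15 * 0.85 = 0.255
Locus 11: 2 * 0.194 * 0.806 = 0.312728
Locus 12: 2 * 0.017 * 0.983 = 0.033422
RMP = 2.055e-11

2.055e-11


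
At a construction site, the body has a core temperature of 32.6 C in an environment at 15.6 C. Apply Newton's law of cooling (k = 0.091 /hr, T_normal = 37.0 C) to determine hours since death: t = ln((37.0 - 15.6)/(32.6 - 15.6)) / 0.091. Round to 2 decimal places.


Using Newton's law of cooling:
t = ln((T_normal - T_ambient) / (T_body - T_ambient)) / k
T_normal - T_ambient = 21.4
T_body - T_ambient = 17.0
Ratio = 1.258824
ln(ratio) = 0.230178
t = 0.230178 / 0.091 = 2.53 hours

2.53


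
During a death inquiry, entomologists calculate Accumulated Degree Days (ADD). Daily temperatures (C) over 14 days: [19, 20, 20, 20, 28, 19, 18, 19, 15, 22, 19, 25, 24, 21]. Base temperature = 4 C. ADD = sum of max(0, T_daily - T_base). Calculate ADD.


Computing ADD day by day:
Day 1: max(0, 19 - 4) = 15
Day 2: max(0, 20 - 4) = 16
Day 3: max(0, 20 - 4) = 16
Day 4: max(0, 20 - 4) = 16
Day 5: max(0, 28 - 4) = 24
Day 6: max(0, 19 - 4) = 15
Day 7: max(0, 18 - 4) = 14
Day 8: max(0, 19 - 4) = 15
Day 9: max(0, 15 - 4) = 11
Day 10: max(0, 22 - 4) = 18
Day 11: max(0, 19 - 4) = 15
Day 12: max(0, 25 - 4) = 21
Day 13: max(0, 24 - 4) = 20
Day 14: max(0, 21 - 4) = 17
Total ADD = 233

233


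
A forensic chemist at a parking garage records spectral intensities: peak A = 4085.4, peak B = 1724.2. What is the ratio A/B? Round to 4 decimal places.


Spectral peak ratio:
Peak A = 4085.4 counts
Peak B = 1724.2 counts
Ratio = 4085.4 / 1724.2 = 2.3694

2.3694


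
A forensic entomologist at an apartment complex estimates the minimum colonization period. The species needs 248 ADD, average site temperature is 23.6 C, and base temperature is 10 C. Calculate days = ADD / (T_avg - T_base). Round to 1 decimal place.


Insect development time:
Effective temperature = avg_temp - T_base = 23.6 - 10 = 13.6 C
Days = ADD / effective_temp = 248 / 13.6 = 18.2 days

18.2


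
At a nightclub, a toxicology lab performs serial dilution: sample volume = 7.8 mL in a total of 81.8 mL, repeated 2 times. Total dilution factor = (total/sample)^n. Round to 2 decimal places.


Dilution factor calculation:
Single dilution = V_total / V_sample = 81.8 / 7.8 ≈ 10.487179
Number of dilutions = 2
Total DF = (81.8 / 7.8)^2 (full precision, rounded at the end) = 109.98

109.98


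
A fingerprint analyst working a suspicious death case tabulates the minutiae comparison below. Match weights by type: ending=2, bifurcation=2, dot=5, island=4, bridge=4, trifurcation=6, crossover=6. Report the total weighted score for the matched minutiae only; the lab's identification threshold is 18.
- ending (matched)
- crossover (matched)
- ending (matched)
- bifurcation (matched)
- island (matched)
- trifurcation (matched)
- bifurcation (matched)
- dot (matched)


Weighted minutiae match score:
  ending: matched, +2 (running total 2)
  crossover: matched, +6 (running total 8)
  ending: matched, +2 (running total 10)
  bifurcation: matched, +2 (running total 12)
  island: matched, +4 (running total 16)
  trifurcation: matched, +6 (running total 22)
  bifurcation: matched, +2 (running total 24)
  dot: matched, +5 (running total 29)
Total score = 29
Threshold = 18; verdict = identification

29


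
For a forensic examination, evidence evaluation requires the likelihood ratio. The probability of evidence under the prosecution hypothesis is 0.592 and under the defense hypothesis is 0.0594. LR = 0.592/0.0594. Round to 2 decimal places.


Likelihood ratio calculation:
LR = P(E|Hp) / P(E|Hd)
LR = 0.592 / 0.0594
LR = 9.97

9.97


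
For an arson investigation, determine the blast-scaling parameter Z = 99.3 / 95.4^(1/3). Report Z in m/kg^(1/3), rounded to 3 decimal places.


Scaled distance calculation:
W^(1/3) = 95.4^(1/3) = 4.569298
Z = R / W^(1/3) = 99.3 / 4.569298
Z = 21.732 m/kg^(1/3)

21.732


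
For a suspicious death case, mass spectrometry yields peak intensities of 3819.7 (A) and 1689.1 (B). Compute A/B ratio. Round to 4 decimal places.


Spectral peak ratio:
Peak A = 3819.7 counts
Peak B = 1689.1 counts
Ratio = 3819.7 / 1689.1 = 2.2614

2.2614


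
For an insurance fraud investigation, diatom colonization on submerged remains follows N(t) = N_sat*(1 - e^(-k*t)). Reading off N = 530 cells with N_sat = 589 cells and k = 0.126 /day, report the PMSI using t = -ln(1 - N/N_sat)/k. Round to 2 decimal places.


PMSI from diatom colonization curve:
N / N_sat = 530 / 589 = 0.89983
1 - N/N_sat = 0.10017
ln(1 - N/N_sat) = -2.300887
t = -ln(1 - N/N_sat) / k = -(-2.300887) / 0.126 = 18.26 days

18.26


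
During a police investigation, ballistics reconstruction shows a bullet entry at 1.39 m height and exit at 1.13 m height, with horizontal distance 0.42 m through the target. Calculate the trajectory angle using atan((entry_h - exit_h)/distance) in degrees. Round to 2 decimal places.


Bullet trajectory angle:
Height difference = 1.39 - 1.13 = 0.26 m
angle = atan(0.26 / 0.42)
angle = atan(0.619048)
angle = 31.76 degrees

31.76


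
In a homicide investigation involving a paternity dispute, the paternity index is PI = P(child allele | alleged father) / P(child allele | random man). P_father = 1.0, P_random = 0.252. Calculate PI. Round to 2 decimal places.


Paternity Index calculation:
PI = P(allele|father) / P(allele|random)
PI = 1.0 / 0.252
PI = 3.97

3.97


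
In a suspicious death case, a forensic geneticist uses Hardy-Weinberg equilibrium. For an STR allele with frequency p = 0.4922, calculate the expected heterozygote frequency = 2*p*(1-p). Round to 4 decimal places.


Hardy-Weinberg heterozygote frequency:
q = 1 - p = 1 - 0.4922 = 0.5078
2pq = 2 * 0.4922 * 0.5078 = 0.4999

0.4999


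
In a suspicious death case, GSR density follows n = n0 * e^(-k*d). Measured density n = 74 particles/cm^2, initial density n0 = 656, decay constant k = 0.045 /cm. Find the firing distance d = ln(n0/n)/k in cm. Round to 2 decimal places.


GSR distance calculation:
n0/n = 656 / 74 = 8.864865
ln(n0/n) = 2.182096
d = 2.182096 / 0.045 = 48.49 cm

48.49


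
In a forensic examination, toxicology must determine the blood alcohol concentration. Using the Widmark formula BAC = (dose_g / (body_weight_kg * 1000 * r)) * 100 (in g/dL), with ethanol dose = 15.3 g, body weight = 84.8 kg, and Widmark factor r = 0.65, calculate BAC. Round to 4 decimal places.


Applying the Widmark formula:
BAC = (dose_g / (body_wt * 1000 * r)) * 100
Denominator = 84.8 * 1000 * 0.65 = 55120
BAC = (15.3 / 55120) * 100
BAC = 0.0278 g/dL

0.0278


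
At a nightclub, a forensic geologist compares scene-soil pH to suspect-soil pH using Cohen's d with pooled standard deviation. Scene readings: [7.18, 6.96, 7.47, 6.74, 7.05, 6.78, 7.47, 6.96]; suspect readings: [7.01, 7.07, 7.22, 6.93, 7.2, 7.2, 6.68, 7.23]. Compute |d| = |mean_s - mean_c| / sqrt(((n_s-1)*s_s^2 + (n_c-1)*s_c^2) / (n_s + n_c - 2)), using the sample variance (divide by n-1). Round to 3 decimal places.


Pooled-variance Cohen's d for soil pH comparison:
Scene mean = 56.61 / 8 = 7.07625
Suspect mean = 56.54 / 8 = 7.0675
Scene sample variance s_s^2 = 0.078484
Suspect sample variance s_c^2 = 0.036736
Pooled variance = ((n_s-1)*s_s^2 + (n_c-1)*s_c^2) / (n_s + n_c - 2) = 0.05761
Pooled SD = sqrt(0.05761) = 0.240021
Mean difference = 0.00875
|d| = |0.00875| / 0.240021 = 0.036

0.036


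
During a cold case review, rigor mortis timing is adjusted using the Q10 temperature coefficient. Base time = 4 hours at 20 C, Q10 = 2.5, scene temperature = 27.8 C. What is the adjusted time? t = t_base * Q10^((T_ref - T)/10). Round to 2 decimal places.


Rigor mortis time adjustment:
Exponent = (T_ref - T_actual) / 10 = (20 - 27.8) / 10 = -0.78
Q10 factor = 2.5^-0.78 = 0.48934
t_adjusted = 4 * 0.48934 = 1.96 hours

1.96
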